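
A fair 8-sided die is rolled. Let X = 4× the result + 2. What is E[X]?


E[die] = (1+8)/2 = 9/2
E[X] = 4×9/2 + 2 = 20

E[X] = 20


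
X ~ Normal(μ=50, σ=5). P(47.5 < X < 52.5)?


z₁=(47.5-50)/5=-0.5, z₂=(52.5-50)/5=0.5
P = Φ(0.5) - Φ(-0.5) = 0.691462 - 0.308538 = 0.382924 ≈ 0.3829

P(47.5 < X < 52.5) ≈ 0.3829


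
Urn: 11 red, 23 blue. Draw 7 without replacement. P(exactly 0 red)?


Hypergeometric: C(11,0)×C(23,7)/C(34,7)
= 1×245157/5379616 = 1311/28768

P(X=0) = 1311/28768 ≈ 4.56%


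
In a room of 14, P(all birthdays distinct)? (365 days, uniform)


P(all different) = Π(365-i)/365 for i=0..13
= (365/365)×(364/365)×...×(352/365)
= 0.776897

P ≈ 0.7769 ≈ 77.69%


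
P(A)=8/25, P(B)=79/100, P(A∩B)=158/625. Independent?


P(A)×P(B) = 158/625
P(A∩B) = 158/625
Equal ✓ → Independent

Yes, independent


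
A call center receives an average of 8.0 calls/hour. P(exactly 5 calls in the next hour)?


Poisson(λ=8.0): P(X=5) = e^(-λ)×λ^k/k!
= e^(-8.0) × 8.0^5 / 5!
≈ 0.0003354626279 × 32768 / 120 ≈ 0.091604

P(X=5) ≈ 0.091604 ≈ 9.16%


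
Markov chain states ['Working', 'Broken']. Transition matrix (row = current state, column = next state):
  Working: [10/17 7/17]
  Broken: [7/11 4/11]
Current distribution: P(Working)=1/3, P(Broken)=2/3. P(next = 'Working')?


P(next=Working) = Σᵢ P(now=i)×P(i→Working)
= 1/3×10/17 + 2/3×7/11
= 10/51 + 14/33 = 116/187

P = 116/187 ≈ 0.6203


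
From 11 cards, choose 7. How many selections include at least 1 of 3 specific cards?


Complement: C(11,7) - C(8,7) = 330 - 8 = 322

322


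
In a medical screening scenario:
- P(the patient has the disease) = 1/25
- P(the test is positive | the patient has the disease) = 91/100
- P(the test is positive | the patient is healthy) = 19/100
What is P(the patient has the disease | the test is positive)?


Using Bayes' theorem:
P(A|B) = P(B|A)·P(A) / P(B)

P(the test is positive) = 91/100 × 1/25 + 19/100 × 24/25
= 91/2500 + 114/625 = 547/2500

P(the patient has the disease|the test is positive) = (91/2500) / (547/2500) = 91/547

P(the patient has the disease|the test is positive) = 91/547 ≈ 16.64%


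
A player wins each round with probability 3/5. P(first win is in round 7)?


Geometric: P(X=7) = (1-p)^(k-1)×p = (2/5)^6×3/5 = 192/78125

P(X=7) = 192/78125 ≈ 0.25%


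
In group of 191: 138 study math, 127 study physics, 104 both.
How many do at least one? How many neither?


|A∪B| = 138+127-104 = 161
Neither = 191-161 = 30

At least one: 161; Neither: 30


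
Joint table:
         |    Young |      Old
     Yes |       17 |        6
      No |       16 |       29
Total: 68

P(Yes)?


P(Yes) = (17+6)/68 = 23/68

P(Yes) = 23/68 ≈ 33.82%


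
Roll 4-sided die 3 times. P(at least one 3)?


P(no 3)^3 = (3/4)^3 = 27/64
P(≥1) = 1 - 27/64 = 37/64

P = 37/64 ≈ 57.81%


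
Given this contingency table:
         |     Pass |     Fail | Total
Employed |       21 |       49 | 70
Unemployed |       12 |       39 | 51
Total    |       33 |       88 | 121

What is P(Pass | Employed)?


P(Pass | Employed) = 21/(21+49) = 21/70 = 3/10

P(Pass|Employed) = 3/10 ≈ 30.00%


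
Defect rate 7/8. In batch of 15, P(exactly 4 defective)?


Binomial: P(X=4) = C(15,4)×p^4×(1-p)^11
= 1365 × 2401/4096 × 1/8589934592 = 3277365/35184372088832

P(X=4) = 3277365/35184372088832 ≈ 0.00%


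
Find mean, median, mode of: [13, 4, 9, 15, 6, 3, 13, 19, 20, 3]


Sorted: [3, 3, 4, 6, 9, 13, 13, 15, 19, 20]
Mean = 105/10 = 21/2
Median = 11
Freq: {13: 2, 4: 1, 9: 1, 15: 1, 6: 1, 3: 2, 19: 1, 20: 1}
Mode: [3, 13]

Mean=21/2, Median=11, Mode=[3, 13]


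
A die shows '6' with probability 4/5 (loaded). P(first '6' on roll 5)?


Geometric: P(X=5) = (1-p)^(k-1)×p = (1/5)^4×4/5 = 4/3125

P(X=5) = 4/3125 ≈ 0.13%


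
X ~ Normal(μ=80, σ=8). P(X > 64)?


z = (64-80)/8 = -2.0
P(X > 64) = 1 - P(Z ≤ -2.0) = 1 - 0.0228 = 0.9772

P(X > 64) ≈ 0.9772


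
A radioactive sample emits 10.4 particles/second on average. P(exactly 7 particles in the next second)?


Poisson(λ=10.4): P(X=7) = e^(-λ)×λ^k/k!
= e^(-10.4) × 10.4^7 / 7!
≈ 3.043248301e-05 × 13159317.7924 / 5040 ≈ 0.079458

P(X=7) ≈ 0.079458 ≈ 7.95%


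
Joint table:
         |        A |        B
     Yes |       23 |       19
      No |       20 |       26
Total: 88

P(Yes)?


P(Yes) = (23+19)/88 = 42/88 = 21/44

P(Yes) = 21/44 ≈ 47.73%


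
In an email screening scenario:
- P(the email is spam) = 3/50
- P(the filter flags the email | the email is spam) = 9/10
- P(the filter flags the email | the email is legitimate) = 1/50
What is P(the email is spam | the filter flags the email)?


Using Bayes' theorem:
P(A|B) = P(B|A)·P(A) / P(B)

P(the filter flags the email) = 9/10 × 3/50 + 1/50 × 47/50
= 27/500 + 47/2500 = 91/1250

P(the email is spam|the filter flags the email) = (27/500) / (91/1250) = 135/182

P(the email is spam|the filter flags the email) = 135/182 ≈ 74.18%


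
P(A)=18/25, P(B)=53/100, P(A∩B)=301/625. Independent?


P(A)×P(B) = 477/1250
P(A∩B) = 301/625
Not equal → NOT independent

No, not independent


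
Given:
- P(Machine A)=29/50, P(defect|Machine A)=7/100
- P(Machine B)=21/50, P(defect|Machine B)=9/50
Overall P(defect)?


P(B) = Σ P(B|Aᵢ)×P(Aᵢ)
  7/100×29/50 = 203/5000
  9/50×21/50 = 189/2500
Sum = 581/5000

P(defect) = 581/5000 ≈ 11.62%


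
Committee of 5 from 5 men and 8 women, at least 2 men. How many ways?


Count by #men:
  2M,3W: C(5,2)×C(8,3)=560
  3M,2W: C(5,3)×C(8,2)=280
  4M,1W: C(5,4)×C(8,1)=40
  5M,0W: C(5,5)×C(8,0)=1
Total = 881

881


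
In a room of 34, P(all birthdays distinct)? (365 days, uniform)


P(all different) = Π(365-i)/365 for i=0..33
= (365/365)×(364/365)×...×(332/365)
= 0.204683

P ≈ 0.2047 ≈ 20.47%


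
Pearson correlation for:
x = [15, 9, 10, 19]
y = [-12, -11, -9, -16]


n=4, Σx=53, Σy=-48, Σxy=-673, Σx²=767, Σy²=602
r = (4×(-673) - 53×(-48))/√((4×767 - 53²)(4×602 - (-48)²))
= -148/√(259×104) = -148/√26936 ≈ -148/164.1219 ≈ -0.9018

r ≈ -0.9018


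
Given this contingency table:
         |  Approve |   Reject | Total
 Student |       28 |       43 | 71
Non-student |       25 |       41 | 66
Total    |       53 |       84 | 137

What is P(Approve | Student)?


P(Approve | Student) = 28/(28+43) = 28/71

P(Approve|Student) = 28/71 ≈ 39.44%


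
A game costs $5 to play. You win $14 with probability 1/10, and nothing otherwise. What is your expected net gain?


E[gain] = (14-5)×1/10 + (-5)×9/10
= 9/10 - 9/2 = -18/5

Expected net gain = $-18/5 ≈ $-3.60


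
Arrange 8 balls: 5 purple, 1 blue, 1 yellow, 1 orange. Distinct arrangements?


8!/(5!×1!×1!×1!) = 336

336


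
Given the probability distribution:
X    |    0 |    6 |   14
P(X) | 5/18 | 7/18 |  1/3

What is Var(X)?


E[X] = 7
E[X²] = 238/3
Var(X) = E[X²] - (E[X])² = 238/3 - 49 = 91/3

Var(X) = 91/3 ≈ 30.3333


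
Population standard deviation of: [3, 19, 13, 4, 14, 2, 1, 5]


Mean = 61/8
  (3-61/8)²=1369/64
  (19-61/8)²=8281/64
  (13-61/8)²=1849/64
  (4-61/8)²=841/64
  (14-61/8)²=2601/64
  (2-61/8)²=2025/64
  (1-61/8)²=2809/64
  (5-61/8)²=441/64
Σ(x-μ)² = 2527/8
σ² = (2527/8)/8 = 2527/64

σ = √(2527/64) ≈ 6.2837


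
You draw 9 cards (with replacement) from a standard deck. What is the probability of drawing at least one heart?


P(not a heart) = 39/52 = 3/4
P(none in 9 draws) = (3/4)^9 = 19683/262144
P(≥1 heart) = 1 - 19683/262144 = 242461/262144

P = 242461/262144 ≈ 92.49%


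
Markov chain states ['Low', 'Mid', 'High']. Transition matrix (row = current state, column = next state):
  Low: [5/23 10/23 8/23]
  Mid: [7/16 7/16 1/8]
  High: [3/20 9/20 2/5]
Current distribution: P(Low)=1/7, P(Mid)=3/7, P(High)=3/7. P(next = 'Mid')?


P(next=Mid) = Σᵢ P(now=i)×P(i→Mid)
= 1/7×10/23 + 3/7×7/16 + 3/7×9/20
= 10/161 + 3/16 + 27/140 = 5699/12880

P = 5699/12880 ≈ 0.4425


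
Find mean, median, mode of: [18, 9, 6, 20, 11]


Sorted: [6, 9, 11, 18, 20]
Mean = 64/5
Median = 11
Freq: {18: 1, 9: 1, 6: 1, 20: 1, 11: 1}
Mode: No mode

Mean=64/5, Median=11, Mode=No mode


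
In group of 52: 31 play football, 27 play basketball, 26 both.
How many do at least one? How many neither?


|A∪B| = 31+27-26 = 32
Neither = 52-32 = 20

At least one: 32; Neither: 20


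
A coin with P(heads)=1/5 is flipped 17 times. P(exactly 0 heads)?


Binomial: P(X=0) = C(17,0)×p^0×(1-p)^17
= 1 × 1 × 17179869184/762939453125 = 17179869184/762939453125

P(X=0) = 17179869184/762939453125 ≈ 2.25%


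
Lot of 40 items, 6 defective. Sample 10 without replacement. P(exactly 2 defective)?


Hypergeometric: C(6,2)×C(34,8)/C(40,10)
= 15×18156204/847660528 = 11745/36556

P(X=2) = 11745/36556 ≈ 32.13%


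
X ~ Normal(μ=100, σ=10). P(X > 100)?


z = (100-100)/10 = 0.0
P(X > 100) = 1 - P(Z ≤ 0.0) = 1 - 0.5000 = 0.5000

P(X > 100) ≈ 0.5000


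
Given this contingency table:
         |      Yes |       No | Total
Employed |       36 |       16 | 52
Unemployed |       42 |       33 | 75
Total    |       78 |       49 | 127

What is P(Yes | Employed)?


P(Yes | Employed) = 36/(36+16) = 36/52 = 9/13

P(Yes|Employed) = 9/13 ≈ 69.23%


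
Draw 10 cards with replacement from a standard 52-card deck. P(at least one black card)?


P(not a black card) = 26/52 = 1/2
P(none in 10 draws) = (1/2)^10 = 1/1024
P(≥1 black card) = 1 - 1/1024 = 1023/1024

P = 1023/1024 ≈ 99.90%


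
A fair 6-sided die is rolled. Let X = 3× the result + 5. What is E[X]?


E[die] = (1+6)/2 = 7/2
E[X] = 3×7/2 + 5 = 31/2

E[X] = 31/2


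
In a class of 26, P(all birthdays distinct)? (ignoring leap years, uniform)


P(all different) = Π(365-i)/365 for i=0..25
= (365/365)×(364/365)×...×(340/365)
= 0.401759

P ≈ 0.4018 ≈ 40.18%


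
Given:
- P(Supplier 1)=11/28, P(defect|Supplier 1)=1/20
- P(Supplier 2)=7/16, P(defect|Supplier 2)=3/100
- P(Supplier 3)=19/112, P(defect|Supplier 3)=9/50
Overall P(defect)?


P(B) = Σ P(B|Aᵢ)×P(Aᵢ)
  1/20×11/28 = 11/560
  3/100×7/16 = 21/1600
  9/50×19/112 = 171/5600
Sum = 709/11200

P(defect) = 709/11200 ≈ 6.33%


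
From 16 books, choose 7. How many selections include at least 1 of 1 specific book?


Complement: C(16,7) - C(15,7) = 11440 - 6435 = 5005

5005


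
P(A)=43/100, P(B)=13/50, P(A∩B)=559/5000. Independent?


P(A)×P(B) = 559/5000
P(A∩B) = 559/5000
Equal ✓ → Independent

Yes, independent


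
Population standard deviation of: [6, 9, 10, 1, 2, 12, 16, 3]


Mean = 59/8
  (6-59/8)²=121/64
  (9-59/8)²=169/64
  (10-59/8)²=441/64
  (1-59/8)²=2601/64
  (2-59/8)²=1849/64
  (12-59/8)²=1369/64
  (16-59/8)²=4761/64
  (3-59/8)²=1225/64
Σ(x-μ)² = 1567/8
σ² = (1567/8)/8 = 1567/64

σ = √(1567/64) ≈ 4.9482


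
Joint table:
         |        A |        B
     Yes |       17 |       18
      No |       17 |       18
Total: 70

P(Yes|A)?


P(Yes|A) = 17/(17+17) = 17/34 = 1/2

P = 1/2 ≈ 50.00%


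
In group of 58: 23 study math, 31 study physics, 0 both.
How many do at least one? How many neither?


|A∪B| = 23+31-0 = 54
Neither = 58-54 = 4

At least one: 54; Neither: 4


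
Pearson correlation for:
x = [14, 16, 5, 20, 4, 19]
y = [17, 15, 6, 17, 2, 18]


n=6, Σx=78, Σy=75, Σxy=1198, Σx²=1254, Σy²=1167
r = (6×1198 - 78×75)/√((6×1254 - 78²)(6×1167 - 75²))
= 1338/√(1440×1377) = 1338/√1982880 ≈ 1338/1408.1477 ≈ 0.9502

r ≈ 0.9502


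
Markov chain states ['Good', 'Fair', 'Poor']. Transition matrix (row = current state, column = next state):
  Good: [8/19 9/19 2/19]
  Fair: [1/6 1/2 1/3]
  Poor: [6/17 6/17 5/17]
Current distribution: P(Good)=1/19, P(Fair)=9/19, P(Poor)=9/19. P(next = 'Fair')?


P(next=Fair) = Σᵢ P(now=i)×P(i→Fair)
= 1/19×9/19 + 9/19×1/2 + 9/19×6/17
= 9/361 + 9/38 + 54/323 = 5265/12274

P = 5265/12274 ≈ 0.4290


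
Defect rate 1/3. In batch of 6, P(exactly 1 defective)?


Binomial: P(X=1) = C(6,1)×p^1×(1-p)^5
= 6 × 1/3 × 32/243 = 64/243

P(X=1) = 64/243 ≈ 26.34%


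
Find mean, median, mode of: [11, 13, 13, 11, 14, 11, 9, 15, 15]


Sorted: [9, 11, 11, 11, 13, 13, 14, 15, 15]
Mean = 112/9
Median = 13
Freq: {11: 3, 13: 2, 14: 1, 9: 1, 15: 2}
Mode: [11]

Mean=112/9, Median=13, Mode=11


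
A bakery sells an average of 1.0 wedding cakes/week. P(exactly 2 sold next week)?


Poisson(λ=1.0): P(X=2) = e^(-λ)×λ^k/k!
= e^(-1.0) × 1.0^2 / 2!
≈ 0.3678794412 × 1 / 2 ≈ 0.183940

P(X=2) ≈ 0.183940 ≈ 18.39%


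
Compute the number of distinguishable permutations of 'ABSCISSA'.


Letters: 8, freq: {'A': 2, 'B': 1, 'S': 3, 'C': 1, 'I': 1}
8!/(2!×1!×3!×1!×1!) = 40320/12 = 3360

3360


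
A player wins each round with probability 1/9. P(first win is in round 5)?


Geometric: P(X=5) = (1-p)^(k-1)×p = (8/9)^4×1/9 = 4096/59049

P(X=5) = 4096/59049 ≈ 6.94%


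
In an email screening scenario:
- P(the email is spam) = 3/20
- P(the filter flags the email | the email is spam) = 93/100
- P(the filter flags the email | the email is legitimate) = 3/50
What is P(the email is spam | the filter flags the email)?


Using Bayes' theorem:
P(A|B) = P(B|A)·P(A) / P(B)

P(the filter flags the email) = 93/100 × 3/20 + 3/50 × 17/20
= 279/2000 + 51/1000 = 381/2000

P(the email is spam|the filter flags the email) = (279/2000) / (381/2000) = 93/127

P(the email is spam|the filter flags the email) = 93/127 ≈ 73.23%


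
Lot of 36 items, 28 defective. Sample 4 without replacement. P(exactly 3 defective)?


Hypergeometric: C(28,3)×C(8,1)/C(36,4)
= 3276×8/58905 = 416/935

P(X=3) = 416/935 ≈ 44.49%


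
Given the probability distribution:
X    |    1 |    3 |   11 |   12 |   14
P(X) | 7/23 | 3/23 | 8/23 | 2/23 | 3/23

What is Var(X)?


E[X] = 170/23
E[X²] = 1878/23
Var(X) = E[X²] - (E[X])² = 1878/23 - 28900/529 = 14294/529

Var(X) = 14294/529 ≈ 27.0208


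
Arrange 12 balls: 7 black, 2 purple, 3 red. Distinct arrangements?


12!/(7!×2!×3!) = 7920

7920


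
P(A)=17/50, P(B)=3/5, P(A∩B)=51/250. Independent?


P(A)×P(B) = 51/250
P(A∩B) = 51/250
Equal ✓ → Independent

Yes, independent


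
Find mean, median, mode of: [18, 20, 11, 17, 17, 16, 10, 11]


Sorted: [10, 11, 11, 16, 17, 17, 18, 20]
Mean = 120/8 = 15
Median = 33/2
Freq: {18: 1, 20: 1, 11: 2, 17: 2, 16: 1, 10: 1}
Mode: [11, 17]

Mean=15, Median=33/2, Mode=[11, 17]


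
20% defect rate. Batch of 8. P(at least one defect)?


P(all good) = (4/5)^8 = 65536/390625
P(≥1 defect) = 325089/390625

P = 325089/390625 ≈ 83.22%


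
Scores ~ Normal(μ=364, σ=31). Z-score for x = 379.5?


z = (x - μ)/σ = (379.5 - 364)/31 = 0.5

z = 0.5


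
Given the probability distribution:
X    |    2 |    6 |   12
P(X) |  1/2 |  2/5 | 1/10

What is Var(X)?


E[X] = 23/5
E[X²] = 154/5
Var(X) = E[X²] - (E[X])² = 154/5 - 529/25 = 241/25

Var(X) = 241/25 ≈ 9.6400


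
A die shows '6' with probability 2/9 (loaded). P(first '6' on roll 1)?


Geometric: P(X=1) = (1-p)^(k-1)×p = (7/9)^0×2/9 = 2/9

P(X=1) = 2/9 ≈ 22.22%


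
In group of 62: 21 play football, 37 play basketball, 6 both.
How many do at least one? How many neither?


|A∪B| = 21+37-6 = 52
Neither = 62-52 = 10

At least one: 52; Neither: 10


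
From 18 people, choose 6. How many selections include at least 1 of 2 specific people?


Complement: C(18,6) - C(16,6) = 18564 - 8008 = 10556

10556


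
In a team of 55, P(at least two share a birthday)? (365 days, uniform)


P(all different) = Π(365-i)/365 for i=0..54
= 0.013738
P(match) = 1 - 0.013738 = 0.986262

P ≈ 0.9863 ≈ 98.63%


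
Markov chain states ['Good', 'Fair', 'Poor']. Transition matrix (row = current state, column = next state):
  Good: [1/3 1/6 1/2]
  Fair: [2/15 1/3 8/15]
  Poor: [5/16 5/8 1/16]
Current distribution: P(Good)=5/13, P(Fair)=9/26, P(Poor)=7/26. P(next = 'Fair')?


P(next=Fair) = Σᵢ P(now=i)×P(i→Fair)
= 5/13×1/6 + 9/26×1/3 + 7/26×5/8
= 5/78 + 3/26 + 35/208 = 217/624

P = 217/624 ≈ 0.3478


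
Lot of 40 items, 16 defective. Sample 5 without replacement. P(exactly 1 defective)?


Hypergeometric: C(16,1)×C(24,4)/C(40,5)
= 16×10626/658008 = 7084/27417

P(X=1) = 7084/27417 ≈ 25.84%


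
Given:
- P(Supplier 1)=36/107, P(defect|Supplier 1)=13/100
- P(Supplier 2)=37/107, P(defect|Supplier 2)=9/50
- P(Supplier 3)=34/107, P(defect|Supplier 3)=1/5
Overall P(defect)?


P(B) = Σ P(B|Aᵢ)×P(Aᵢ)
  13/100×36/107 = 117/2675
  9/50×37/107 = 333/5350
  1/5×34/107 = 34/535
Sum = 907/5350

P(defect) = 907/5350 ≈ 16.95%


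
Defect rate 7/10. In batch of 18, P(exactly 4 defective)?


Binomial: P(X=4) = C(18,4)×p^4×(1-p)^14
= 3060 × 2401/10000 × 4782969/100000000000000 = 1757038011057/50000000000000000

P(X=4) = 1757038011057/50000000000000000 ≈ 0.00%


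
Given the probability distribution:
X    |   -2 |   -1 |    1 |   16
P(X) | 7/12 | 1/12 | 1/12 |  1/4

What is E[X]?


E[X] = Σ x·P(X=x)
= (-2)×(7/12) + (-1)×(1/12) + (1)×(1/12) + (16)×(1/4)
= 17/6

E[X] = 17/6


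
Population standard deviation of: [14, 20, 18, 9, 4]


Mean = 65/5 = 13
  (14-13)²=1
  (20-13)²=49
  (18-13)²=25
  (9-13)²=16
  (4-13)²=81
Σ(x-μ)² = 172
σ² = 172/5

σ = √(172/5) ≈ 5.8652


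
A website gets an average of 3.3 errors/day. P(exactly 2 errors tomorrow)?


Poisson(λ=3.3): P(X=2) = e^(-λ)×λ^k/k!
= e^(-3.3) × 3.3^2 / 2!
≈ 0.0368831674 × 10.89 / 2 ≈ 0.200829

P(X=2) ≈ 0.200829 ≈ 20.08%


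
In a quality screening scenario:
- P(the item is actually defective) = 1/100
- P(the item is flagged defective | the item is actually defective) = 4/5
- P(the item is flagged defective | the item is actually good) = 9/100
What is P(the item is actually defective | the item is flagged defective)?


Using Bayes' theorem:
P(A|B) = P(B|A)·P(A) / P(B)

P(the item is flagged defective) = 4/5 × 1/100 + 9/100 × 99/100
= 1/125 + 891/10000 = 971/10000

P(the item is actually defective|the item is flagged defective) = (1/125) / (971/10000) = 80/971

P(the item is actually defective|the item is flagged defective) = 80/971 ≈ 8.24%


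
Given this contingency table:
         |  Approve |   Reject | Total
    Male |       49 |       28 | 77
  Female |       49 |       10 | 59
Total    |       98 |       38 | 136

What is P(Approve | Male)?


P(Approve | Male) = 49/(49+28) = 49/77 = 7/11

P(Approve|Male) = 7/11 ≈ 63.64%


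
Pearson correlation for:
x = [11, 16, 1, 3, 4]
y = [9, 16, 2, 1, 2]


n=5, Σx=35, Σy=30, Σxy=368, Σx²=403, Σy²=346
r = (5×368 - 35×30)/√((5×403 - 35²)(5×346 - 30²))
= 790/√(790×830) = 790/√655700 ≈ 790/809.7530 ≈ 0.9756

r ≈ 0.9756


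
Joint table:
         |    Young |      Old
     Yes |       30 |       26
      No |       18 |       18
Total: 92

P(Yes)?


P(Yes) = (30+26)/92 = 56/92 = 14/23

P(Yes) = 14/23 ≈ 60.87%


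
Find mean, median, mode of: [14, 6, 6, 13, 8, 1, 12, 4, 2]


Sorted: [1, 2, 4, 6, 6, 8, 12, 13, 14]
Mean = 66/9 = 22/3
Median = 6
Freq: {14: 1, 6: 2, 13: 1, 8: 1, 1: 1, 12: 1, 4: 1, 2: 1}
Mode: [6]

Mean=22/3, Median=6, Mode=6


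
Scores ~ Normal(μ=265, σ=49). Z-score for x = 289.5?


z = (x - μ)/σ = (289.5 - 265)/49 = 0.5

z = 0.5


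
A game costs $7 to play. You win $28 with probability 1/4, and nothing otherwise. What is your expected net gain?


E[gain] = (28-7)×1/4 + (-7)×3/4
= 21/4 - 21/4 = 0

Expected net gain = $0 ≈ $0.00


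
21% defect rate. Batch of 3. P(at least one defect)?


P(all good) = (79/100)^3 = 493039/1000000
P(≥1 defect) = 506961/1000000

P = 506961/1000000 ≈ 50.70%


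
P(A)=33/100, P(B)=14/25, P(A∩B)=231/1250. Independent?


P(A)×P(B) = 231/1250
P(A∩B) = 231/1250
Equal ✓ → Independent

Yes, independent


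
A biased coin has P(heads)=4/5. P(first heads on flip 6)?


Geometric: P(X=6) = (1-p)^(k-1)×p = (1/5)^5×4/5 = 4/15625

P(X=6) = 4/15625 ≈ 0.03%


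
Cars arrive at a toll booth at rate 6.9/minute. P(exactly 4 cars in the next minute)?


Poisson(λ=6.9): P(X=4) = e^(-λ)×λ^k/k!
= e^(-6.9) × 6.9^4 / 4!
≈ 0.001007785429 × 2266.7121 / 24 ≈ 0.095182

P(X=4) ≈ 0.095182 ≈ 9.52%


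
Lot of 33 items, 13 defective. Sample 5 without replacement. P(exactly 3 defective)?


Hypergeometric: C(13,3)×C(20,2)/C(33,5)
= 286×190/237336 = 1235/5394

P(X=3) = 1235/5394 ≈ 22.90%


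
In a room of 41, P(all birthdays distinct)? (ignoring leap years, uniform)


P(all different) = Π(365-i)/365 for i=0..40
= (365/365)×(364/365)×...×(325/365)
= 0.096848

P ≈ 0.0968 ≈ 9.68%


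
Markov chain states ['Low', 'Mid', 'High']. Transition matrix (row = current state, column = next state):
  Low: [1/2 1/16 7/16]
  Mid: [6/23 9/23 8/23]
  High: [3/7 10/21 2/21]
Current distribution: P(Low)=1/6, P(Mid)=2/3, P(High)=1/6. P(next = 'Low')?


P(next=Low) = Σᵢ P(now=i)×P(i→Low)
= 1/6×1/2 + 2/3×6/23 + 1/6×3/7
= 1/12 + 4/23 + 1/14 = 635/1932

P = 635/1932 ≈ 0.3287


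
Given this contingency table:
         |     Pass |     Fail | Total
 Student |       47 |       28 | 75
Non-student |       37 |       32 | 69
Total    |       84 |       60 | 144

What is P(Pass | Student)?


P(Pass | Student) = 47/(47+28) = 47/75

P(Pass|Student) = 47/75 ≈ 62.67%


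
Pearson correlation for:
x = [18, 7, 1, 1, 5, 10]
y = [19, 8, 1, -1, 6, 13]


n=6, Σx=42, Σy=46, Σxy=558, Σx²=500, Σy²=632
r = (6×558 - 42×46)/√((6×500 - 42²)(6×632 - 46²))
= 1416/√(1236×1676) = 1416/√2071536 ≈ 1416/1439.2832 ≈ 0.9838

r ≈ 0.9838


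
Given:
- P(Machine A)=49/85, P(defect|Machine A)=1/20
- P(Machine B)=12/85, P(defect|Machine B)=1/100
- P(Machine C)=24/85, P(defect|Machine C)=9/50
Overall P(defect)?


P(B) = Σ P(B|Aᵢ)×P(Aᵢ)
  1/20×49/85 = 49/1700
  1/100×12/85 = 3/2125
  9/50×24/85 = 108/2125
Sum = 689/8500

P(defect) = 689/8500 ≈ 8.11%


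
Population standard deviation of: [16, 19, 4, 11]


Mean = 50/4 = 25/2
  (16-25/2)²=49/4
  (19-25/2)²=169/4
  (4-25/2)²=289/4
  (11-25/2)²=9/4
Σ(x-μ)² = 129
σ² = 129/4

σ = √(129/4) ≈ 5.6789


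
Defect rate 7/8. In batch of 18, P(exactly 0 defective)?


Binomial: P(X=0) = C(18,0)×p^0×(1-p)^18
= 1 × 1 × 1/18014398509481984 = 1/18014398509481984

P(X=0) = 1/18014398509481984 ≈ 0.00%


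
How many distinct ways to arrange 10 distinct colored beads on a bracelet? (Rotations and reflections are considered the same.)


Free circular arrangements: rotations and reflections both identified.
(n-1)!/2 = 9!/2 = 362880/2 = 181440

181440


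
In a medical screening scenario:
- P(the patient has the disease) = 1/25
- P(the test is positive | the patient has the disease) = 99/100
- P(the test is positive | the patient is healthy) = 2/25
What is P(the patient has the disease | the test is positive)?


Using Bayes' theorem:
P(A|B) = P(B|A)·P(A) / P(B)

P(the test is positive) = 99/100 × 1/25 + 2/25 × 24/25
= 99/2500 + 48/625 = 291/2500

P(the patient has the disease|the test is positive) = (99/2500) / (291/2500) = 33/97

P(the patient has the disease|the test is positive) = 33/97 ≈ 34.02%


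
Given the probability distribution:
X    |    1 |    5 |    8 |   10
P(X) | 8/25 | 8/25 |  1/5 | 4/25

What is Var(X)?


E[X] = 128/25
E[X²] = 928/25
Var(X) = E[X²] - (E[X])² = 928/25 - 16384/625 = 6816/625

Var(X) = 6816/625 ≈ 10.9056


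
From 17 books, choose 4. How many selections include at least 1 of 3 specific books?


Complement: C(17,4) - C(14,4) = 2380 - 1001 = 1379

1379


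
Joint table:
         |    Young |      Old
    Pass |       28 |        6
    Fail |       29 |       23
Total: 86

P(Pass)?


P(Pass) = (28+6)/86 = 34/86 = 17/43

P(Pass) = 17/43 ≈ 39.53%


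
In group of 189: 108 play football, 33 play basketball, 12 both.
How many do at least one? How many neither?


|A∪B| = 108+33-12 = 129
Neither = 189-129 = 60

At least one: 129; Neither: 60


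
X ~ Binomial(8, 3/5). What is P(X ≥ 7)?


P(X ≥ 7) = Σ P(X=i) for i=7..8
P(X=7) = 34992/390625
P(X=8) = 6561/390625
Sum = 41553/390625

P(X ≥ 7) = 41553/390625 ≈ 10.64%


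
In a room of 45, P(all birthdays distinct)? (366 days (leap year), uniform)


P(all different) = Π(366-i)/366 for i=0..44
= (366/366)×(365/366)×...×(322/366)
= 0.059503

P ≈ 0.0595 ≈ 5.95%


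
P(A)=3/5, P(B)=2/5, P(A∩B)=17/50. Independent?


P(A)×P(B) = 6/25
P(A∩B) = 17/50
Not equal → NOT independent

No, not independent


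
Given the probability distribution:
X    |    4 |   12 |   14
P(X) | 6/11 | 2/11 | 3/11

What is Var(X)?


E[X] = 90/11
E[X²] = 972/11
Var(X) = E[X²] - (E[X])² = 972/11 - 8100/121 = 2592/121

Var(X) = 2592/121 ≈ 21.4215


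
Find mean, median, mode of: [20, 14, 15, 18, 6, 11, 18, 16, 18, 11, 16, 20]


Sorted: [6, 11, 11, 14, 15, 16, 16, 18, 18, 18, 20, 20]
Mean = 183/12 = 61/4
Median = 16
Freq: {20: 2, 14: 1, 15: 1, 18: 3, 6: 1, 11: 2, 16: 2}
Mode: [18]

Mean=61/4, Median=16, Mode=18


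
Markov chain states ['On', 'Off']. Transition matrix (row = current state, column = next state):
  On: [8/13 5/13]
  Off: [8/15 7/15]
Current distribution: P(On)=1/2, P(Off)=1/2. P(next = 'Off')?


P(next=Off) = Σᵢ P(now=i)×P(i→Off)
= 1/2×5/13 + 1/2×7/15
= 5/26 + 7/30 = 83/195

P = 83/195 ≈ 0.4256


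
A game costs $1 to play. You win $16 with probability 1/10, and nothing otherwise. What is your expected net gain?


E[gain] = (16-1)×1/10 + (-1)×9/10
= 3/2 - 9/10 = 3/5

Expected net gain = $3/5 ≈ $0.60


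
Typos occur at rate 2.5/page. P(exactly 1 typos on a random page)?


Poisson(λ=2.5): P(X=1) = e^(-λ)×λ^k/k!
= e^(-2.5) × 2.5^1 / 1!
≈ 0.08208499862 × 2.5 / 1 ≈ 0.205212

P(X=1) ≈ 0.205212 ≈ 20.52%


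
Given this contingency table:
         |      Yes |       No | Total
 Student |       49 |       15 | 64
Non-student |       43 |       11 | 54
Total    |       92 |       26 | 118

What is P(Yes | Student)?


P(Yes | Student) = 49/(49+15) = 49/64

P(Yes|Student) = 49/64 ≈ 76.56%


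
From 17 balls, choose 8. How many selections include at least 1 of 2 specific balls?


Complement: C(17,8) - C(15,8) = 24310 - 6435 = 17875

17875


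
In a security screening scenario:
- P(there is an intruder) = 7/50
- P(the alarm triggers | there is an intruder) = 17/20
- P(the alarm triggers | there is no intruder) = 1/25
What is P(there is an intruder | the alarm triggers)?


Using Bayes' theorem:
P(A|B) = P(B|A)·P(A) / P(B)

P(the alarm triggers) = 17/20 × 7/50 + 1/25 × 43/50
= 119/1000 + 43/1250 = 767/5000

P(there is an intruder|the alarm triggers) = (119/1000) / (767/5000) = 595/767

P(there is an intruder|the alarm triggers) = 595/767 ≈ 77.57%


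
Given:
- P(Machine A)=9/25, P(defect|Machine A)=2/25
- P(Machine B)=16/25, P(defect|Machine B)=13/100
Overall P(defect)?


P(B) = Σ P(B|Aᵢ)×P(Aᵢ)
  2/25×9/25 = 18/625
  13/100×16/25 = 52/625
Sum = 14/125

P(defect) = 14/125 ≈ 11.20%


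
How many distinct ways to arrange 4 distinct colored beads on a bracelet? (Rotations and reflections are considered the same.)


Free circular arrangements: rotations and reflections both identified.
(n-1)!/2 = 3!/2 = 6/2 = 3

3


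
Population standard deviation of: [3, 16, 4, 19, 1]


Mean = 43/5
  (3-43/5)²=784/25
  (16-43/5)²=1369/25
  (4-43/5)²=529/25
  (19-43/5)²=2704/25
  (1-43/5)²=1444/25
Σ(x-μ)² = 1366/5
σ² = (1366/5)/5 = 1366/25

σ = √(1366/25) ≈ 7.3919


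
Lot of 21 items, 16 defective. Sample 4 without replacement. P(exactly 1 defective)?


Hypergeometric: C(16,1)×C(5,3)/C(21,4)
= 16×10/5985 = 32/1197

P(X=1) = 32/1197 ≈ 2.67%


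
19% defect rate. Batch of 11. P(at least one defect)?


P(all good) = (81/100)^11 = 984770902183611232881/10000000000000000000000
P(≥1 defect) = 9015229097816388767119/10000000000000000000000

P = 9015229097816388767119/10000000000000000000000 ≈ 90.15%


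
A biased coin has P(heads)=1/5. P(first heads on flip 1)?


Geometric: P(X=1) = (1-p)^(k-1)×p = (4/5)^0×1/5 = 1/5

P(X=1) = 1/5 ≈ 20.00%


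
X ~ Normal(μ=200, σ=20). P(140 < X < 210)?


z₁=(140-200)/20=-3.0, z₂=(210-200)/20=0.5
P = Φ(0.5) - Φ(-3.0) = 0.691462 - 0.001350 = 0.690112 ≈ 0.6901

P(140 < X < 210) ≈ 0.6901


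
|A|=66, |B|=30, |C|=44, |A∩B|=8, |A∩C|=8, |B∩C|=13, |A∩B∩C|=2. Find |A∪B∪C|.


|A∪B∪C| = 66+30+44-8-8-13+2 = 113

|A∪B∪C| = 113


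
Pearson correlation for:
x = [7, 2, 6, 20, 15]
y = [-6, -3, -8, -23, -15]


n=5, Σx=50, Σy=-55, Σxy=-781, Σx²=714, Σy²=863
r = (5×(-781) - 50×(-55))/√((5×714 - 50²)(5×863 - (-55)²))
= -1155/√(1070×1290) = -1155/√1380300 ≈ -1155/1174.8617 ≈ -0.9831

r ≈ -0.9831


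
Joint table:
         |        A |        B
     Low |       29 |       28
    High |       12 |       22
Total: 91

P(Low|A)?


P(Low|A) = 29/(29+12) = 29/41

P = 29/41 ≈ 70.73%


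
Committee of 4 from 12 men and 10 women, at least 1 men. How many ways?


Count by #men:
  1M,3W: C(12,1)×C(10,3)=1440
  2M,2W: C(12,2)×C(10,2)=2970
  3M,1W: C(12,3)×C(10,1)=2200
  4M,0W: C(12,4)×C(10,0)=495
Total = 7105

7105


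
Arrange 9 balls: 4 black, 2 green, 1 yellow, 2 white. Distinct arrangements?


9!/(4!×2!×1!×2!) = 3780

3780


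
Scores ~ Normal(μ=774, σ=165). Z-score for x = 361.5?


z = (x - μ)/σ = (361.5 - 774)/165 = -2.5

z = -2.5


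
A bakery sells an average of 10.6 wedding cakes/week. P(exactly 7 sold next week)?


Poisson(λ=10.6): P(X=7) = e^(-λ)×λ^k/k!
= e^(-10.6) × 10.6^7 / 7!
≈ 2.491600973e-05 × 15036302.5899 / 5040 ≈ 0.074334

P(X=7) ≈ 0.074334 ≈ 7.43%


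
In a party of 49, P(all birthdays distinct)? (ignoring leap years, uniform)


P(all different) = Π(365-i)/365 for i=0..48
= (365/365)×(364/365)×...×(317/365)
= 0.034220

P ≈ 0.0342 ≈ 3.42%


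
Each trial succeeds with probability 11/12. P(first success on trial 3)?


Geometric: P(X=3) = (1-p)^(k-1)×p = (1/12)^2×11/12 = 11/1728

P(X=3) = 11/1728 ≈ 0.64%


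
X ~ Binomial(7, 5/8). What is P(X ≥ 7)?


P(X ≥ 7) = Σ P(X=i) for i=7..7
P(X=7) = 78125/2097152
Sum = 78125/2097152

P(X ≥ 7) = 78125/2097152 ≈ 3.73%


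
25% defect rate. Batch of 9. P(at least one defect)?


P(all good) = (3/4)^9 = 19683/262144
P(≥1 defect) = 242461/262144

P = 242461/262144 ≈ 92.49%


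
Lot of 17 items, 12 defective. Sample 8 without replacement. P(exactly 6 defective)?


Hypergeometric: C(12,6)×C(5,2)/C(17,8)
= 924×10/24310 = 84/221

P(X=6) = 84/221 ≈ 38.01%


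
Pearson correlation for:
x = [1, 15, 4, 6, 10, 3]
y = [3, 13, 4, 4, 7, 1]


n=6, Σx=39, Σy=32, Σxy=311, Σx²=387, Σy²=260
r = (6×311 - 39×32)/√((6×387 - 39²)(6×260 - 32²))
= 618/√(801×536) = 618/√429336 ≈ 618/655.2374 ≈ 0.9432

r ≈ 0.9432


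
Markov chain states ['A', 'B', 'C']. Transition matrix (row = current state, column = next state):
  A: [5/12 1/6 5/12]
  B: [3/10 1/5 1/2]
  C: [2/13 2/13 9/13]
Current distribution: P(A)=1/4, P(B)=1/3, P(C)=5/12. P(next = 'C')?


P(next=C) = Σᵢ P(now=i)×P(i→C)
= 1/4×5/12 + 1/3×1/2 + 5/12×9/13
= 5/48 + 1/6 + 15/52 = 349/624

P = 349/624 ≈ 0.5593


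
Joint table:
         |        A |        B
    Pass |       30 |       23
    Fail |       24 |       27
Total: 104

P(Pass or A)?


P(Pass∨A) = P(Pass) + P(A) - P(Pass∧A)
= (53 + 54 - 30)/104 = 77/104

P = 77/104 ≈ 74.04%


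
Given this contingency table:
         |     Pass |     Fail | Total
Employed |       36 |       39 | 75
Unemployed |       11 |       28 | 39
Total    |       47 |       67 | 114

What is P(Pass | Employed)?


P(Pass | Employed) = 36/(36+39) = 36/75 = 12/25

P(Pass|Employed) = 12/25 ≈ 48.00%


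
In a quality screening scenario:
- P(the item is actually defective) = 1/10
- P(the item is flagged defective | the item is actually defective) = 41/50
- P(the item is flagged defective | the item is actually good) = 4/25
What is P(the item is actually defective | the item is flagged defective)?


Using Bayes' theorem:
P(A|B) = P(B|A)·P(A) / P(B)

P(the item is flagged defective) = 41/50 × 1/10 + 4/25 × 9/10
= 41/500 + 18/125 = 113/500

P(the item is actually defective|the item is flagged defective) = (41/500) / (113/500) = 41/113

P(the item is actually defective|the item is flagged defective) = 41/113 ≈ 36.28%


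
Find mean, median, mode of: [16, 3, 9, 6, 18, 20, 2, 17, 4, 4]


Sorted: [2, 3, 4, 4, 6, 9, 16, 17, 18, 20]
Mean = 99/10
Median = 15/2
Freq: {16: 1, 3: 1, 9: 1, 6: 1, 18: 1, 20: 1, 2: 1, 17: 1, 4: 2}
Mode: [4]

Mean=99/10, Median=15/2, Mode=4


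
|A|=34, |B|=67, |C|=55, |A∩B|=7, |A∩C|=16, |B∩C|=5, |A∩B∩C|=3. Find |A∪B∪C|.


|A∪B∪C| = 34+67+55-7-16-5+3 = 131

|A∪B∪C| = 131


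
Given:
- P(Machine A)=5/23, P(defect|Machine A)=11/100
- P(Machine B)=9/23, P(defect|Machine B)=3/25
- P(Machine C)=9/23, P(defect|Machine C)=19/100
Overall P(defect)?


P(B) = Σ P(B|Aᵢ)×P(Aᵢ)
  11/100×5/23 = 11/460
  3/25×9/23 = 27/575
  19/100×9/23 = 171/2300
Sum = 167/1150

P(defect) = 167/1150 ≈ 14.52%


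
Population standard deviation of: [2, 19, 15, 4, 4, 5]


Mean = 49/6
  (2-49/6)²=1369/36
  (19-49/6)²=4225/36
  (15-49/6)²=1681/36
  (4-49/6)²=625/36
  (4-49/6)²=625/36
  (5-49/6)²=361/36
Σ(x-μ)² = 1481/6
σ² = (1481/6)/6 = 1481/36

σ = √(1481/36) ≈ 6.4140


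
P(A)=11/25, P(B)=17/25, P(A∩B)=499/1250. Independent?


P(A)×P(B) = 187/625
P(A∩B) = 499/1250
Not equal → NOT independent

No, not independent


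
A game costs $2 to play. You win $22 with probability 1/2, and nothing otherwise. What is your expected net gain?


E[gain] = (22-2)×1/2 + (-2)×1/2
= 10 - 1 = 9

Expected net gain = $9 ≈ $9.00


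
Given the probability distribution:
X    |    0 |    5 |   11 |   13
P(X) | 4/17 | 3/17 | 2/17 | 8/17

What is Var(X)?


E[X] = 141/17
E[X²] = 1669/17
Var(X) = E[X²] - (E[X])² = 1669/17 - 19881/289 = 8492/289

Var(X) = 8492/289 ≈ 29.3841


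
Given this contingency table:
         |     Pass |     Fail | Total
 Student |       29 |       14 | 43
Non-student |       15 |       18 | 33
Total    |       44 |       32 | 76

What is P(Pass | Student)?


P(Pass | Student) = 29/(29+14) = 29/43

P(Pass|Student) = 29/43 ≈ 67.44%


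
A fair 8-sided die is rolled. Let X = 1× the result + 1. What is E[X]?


E[die] = (1+8)/2 = 9/2
E[X] = 1×9/2 + 1 = 11/2

E[X] = 11/2


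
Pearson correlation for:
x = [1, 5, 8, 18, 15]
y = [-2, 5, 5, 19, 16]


n=5, Σx=47, Σy=43, Σxy=645, Σx²=639, Σy²=671
r = (5×645 - 47×43)/√((5×639 - 47²)(5×671 - 43²))
= 1204/√(986×1506) = 1204/√1484916 ≈ 1204/1218.5713 ≈ 0.9880

r ≈ 0.9880


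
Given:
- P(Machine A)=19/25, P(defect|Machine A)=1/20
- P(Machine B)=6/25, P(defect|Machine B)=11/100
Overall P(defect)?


P(B) = Σ P(B|Aᵢ)×P(Aᵢ)
  1/20×19/25 = 19/500
  11/100×6/25 = 33/1250
Sum = 161/2500

P(defect) = 161/2500 ≈ 6.44%


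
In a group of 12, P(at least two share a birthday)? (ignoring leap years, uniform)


P(all different) = Π(365-i)/365 for i=0..11
= 0.832975
P(match) = 1 - 0.832975 = 0.167025

P ≈ 0.1670 ≈ 16.70%


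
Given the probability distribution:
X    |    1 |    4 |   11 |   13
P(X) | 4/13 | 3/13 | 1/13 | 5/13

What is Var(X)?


E[X] = 92/13
E[X²] = 1018/13
Var(X) = E[X²] - (E[X])² = 1018/13 - 8464/169 = 4770/169

Var(X) = 4770/169 ≈ 28.2249


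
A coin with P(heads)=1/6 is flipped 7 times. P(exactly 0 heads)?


Binomial: P(X=0) = C(7,0)×p^0×(1-p)^7
= 1 × 1 × 78125/279936 = 78125/279936

P(X=0) = 78125/279936 ≈ 27.91%


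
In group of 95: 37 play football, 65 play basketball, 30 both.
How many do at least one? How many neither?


|A∪B| = 37+65-30 = 72
Neither = 95-72 = 23

At least one: 72; Neither: 23


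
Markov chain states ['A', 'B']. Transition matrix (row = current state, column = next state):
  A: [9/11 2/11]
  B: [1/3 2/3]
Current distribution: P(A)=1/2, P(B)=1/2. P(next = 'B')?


P(next=B) = Σᵢ P(now=i)×P(i→B)
= 1/2×2/11 + 1/2×2/3
= 1/11 + 1/3 = 14/33

P = 14/33 ≈ 0.4242


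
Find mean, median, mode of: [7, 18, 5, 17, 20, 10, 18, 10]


Sorted: [5, 7, 10, 10, 17, 18, 18, 20]
Mean = 105/8
Median = 27/2
Freq: {7: 1, 18: 2, 5: 1, 17: 1, 20: 1, 10: 2}
Mode: [10, 18]

Mean=105/8, Median=27/2, Mode=[10, 18]


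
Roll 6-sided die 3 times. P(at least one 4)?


P(no 4)^3 = (5/6)^3 = 125/216
P(≥1) = 1 - 125/216 = 91/216

P = 91/216 ≈ 42.13%


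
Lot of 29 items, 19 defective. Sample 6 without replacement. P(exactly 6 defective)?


Hypergeometric: C(19,6)×C(10,0)/C(29,6)
= 27132×1/475020 = 323/5655

P(X=6) = 323/5655 ≈ 5.71%


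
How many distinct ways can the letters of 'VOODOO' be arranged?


Letters: 6, freq: {'V': 1, 'O': 4, 'D': 1}
6!/(1!×4!×1!) = 720/24 = 30

30


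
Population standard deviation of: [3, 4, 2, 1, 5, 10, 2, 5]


Mean = 32/8 = 4
  (3-4)²=1
  (4-4)²=0
  (2-4)²=4
  (1-4)²=9
  (5-4)²=1
  (10-4)²=36
  (2-4)²=4
  (5-4)²=1
Σ(x-μ)² = 56
σ² = 56/8 = 7

σ = √(7) ≈ 2.6458


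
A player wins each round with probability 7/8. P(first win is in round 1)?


Geometric: P(X=1) = (1-p)^(k-1)×p = (1/8)^0×7/8 = 7/8

P(X=1) = 7/8 ≈ 87.50%


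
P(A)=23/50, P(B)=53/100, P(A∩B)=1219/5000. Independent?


P(A)×P(B) = 1219/5000
P(A∩B) = 1219/5000
Equal ✓ → Independent

Yes, independent


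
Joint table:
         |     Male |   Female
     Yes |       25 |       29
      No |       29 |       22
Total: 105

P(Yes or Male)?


P(Yes∨Male) = P(Yes) + P(Male) - P(Yes∧Male)
= (54 + 54 - 25)/105 = 83/105

P = 83/105 ≈ 79.05%


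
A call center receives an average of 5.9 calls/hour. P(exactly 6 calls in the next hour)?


Poisson(λ=5.9): P(X=6) = e^(-λ)×λ^k/k!
= e^(-5.9) × 5.9^6 / 6!
≈ 0.002739444819 × 42180.533641 / 720 ≈ 0.160488

P(X=6) ≈ 0.160488 ≈ 16.05%


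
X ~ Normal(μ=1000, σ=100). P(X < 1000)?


z = (1000-1000)/100 = 0.0
P(Z < 0.0) = 0.5000

P(X < 1000) ≈ 0.5000


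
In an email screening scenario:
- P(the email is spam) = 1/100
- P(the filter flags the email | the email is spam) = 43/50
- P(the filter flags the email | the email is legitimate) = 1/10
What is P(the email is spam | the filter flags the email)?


Using Bayes' theorem:
P(A|B) = P(B|A)·P(A) / P(B)

P(the filter flags the email) = 43/50 × 1/100 + 1/10 × 99/100
= 43/5000 + 99/1000 = 269/2500

P(the email is spam|the filter flags the email) = (43/5000) / (269/2500) = 43/538

P(the email is spam|the filter flags the email) = 43/538 ≈ 7.99%


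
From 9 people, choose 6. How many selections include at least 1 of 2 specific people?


Complement: C(9,6) - C(7,6) = 84 - 7 = 77

77


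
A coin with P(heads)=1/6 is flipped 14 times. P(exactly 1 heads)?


Binomial: P(X=1) = C(14,1)×p^1×(1-p)^13
= 14 × 1/6 × 1220703125/13060694016 = 8544921875/39182082048

P(X=1) = 8544921875/39182082048 ≈ 21.81%


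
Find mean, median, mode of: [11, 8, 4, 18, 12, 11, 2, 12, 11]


Sorted: [2, 4, 8, 11, 11, 11, 12, 12, 18]
Mean = 89/9
Median = 11
Freq: {11: 3, 8: 1, 4: 1, 18: 1, 12: 2, 2: 1}
Mode: [11]

Mean=89/9, Median=11, Mode=11


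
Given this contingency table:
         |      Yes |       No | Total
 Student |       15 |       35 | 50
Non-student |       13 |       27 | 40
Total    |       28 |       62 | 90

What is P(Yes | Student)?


P(Yes | Student) = 15/(15+35) = 15/50 = 3/10

P(Yes|Student) = 3/10 ≈ 30.00%
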